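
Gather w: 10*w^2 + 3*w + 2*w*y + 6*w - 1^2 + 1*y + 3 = 10*w^2 + w*(2*y + 9) + y + 2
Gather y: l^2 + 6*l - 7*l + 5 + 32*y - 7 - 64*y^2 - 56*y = l^2 - l - 64*y^2 - 24*y - 2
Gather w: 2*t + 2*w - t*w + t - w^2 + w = 3*t - w^2 + w*(3 - t)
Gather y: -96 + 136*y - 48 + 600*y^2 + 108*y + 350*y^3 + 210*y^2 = 350*y^3 + 810*y^2 + 244*y - 144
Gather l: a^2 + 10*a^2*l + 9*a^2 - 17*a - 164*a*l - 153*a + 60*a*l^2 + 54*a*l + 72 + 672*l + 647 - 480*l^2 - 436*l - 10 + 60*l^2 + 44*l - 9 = 10*a^2 - 170*a + l^2*(60*a - 420) + l*(10*a^2 - 110*a + 280) + 700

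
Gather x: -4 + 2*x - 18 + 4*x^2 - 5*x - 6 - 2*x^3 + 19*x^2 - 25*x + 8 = -2*x^3 + 23*x^2 - 28*x - 20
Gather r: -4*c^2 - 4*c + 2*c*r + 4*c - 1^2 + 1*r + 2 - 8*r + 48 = -4*c^2 + r*(2*c - 7) + 49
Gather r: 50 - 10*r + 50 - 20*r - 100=-30*r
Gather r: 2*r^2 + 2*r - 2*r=2*r^2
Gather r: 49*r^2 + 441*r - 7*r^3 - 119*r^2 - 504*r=-7*r^3 - 70*r^2 - 63*r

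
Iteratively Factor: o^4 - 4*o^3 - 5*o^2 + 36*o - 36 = (o - 3)*(o^3 - o^2 - 8*o + 12) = (o - 3)*(o + 3)*(o^2 - 4*o + 4) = (o - 3)*(o - 2)*(o + 3)*(o - 2)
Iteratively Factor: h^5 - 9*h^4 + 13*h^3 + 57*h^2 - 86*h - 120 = (h - 3)*(h^4 - 6*h^3 - 5*h^2 + 42*h + 40) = (h - 4)*(h - 3)*(h^3 - 2*h^2 - 13*h - 10) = (h - 4)*(h - 3)*(h + 2)*(h^2 - 4*h - 5) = (h - 5)*(h - 4)*(h - 3)*(h + 2)*(h + 1)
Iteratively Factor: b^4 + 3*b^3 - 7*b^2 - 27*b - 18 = (b + 2)*(b^3 + b^2 - 9*b - 9) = (b - 3)*(b + 2)*(b^2 + 4*b + 3) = (b - 3)*(b + 1)*(b + 2)*(b + 3)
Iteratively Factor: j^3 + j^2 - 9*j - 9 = (j + 1)*(j^2 - 9) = (j + 1)*(j + 3)*(j - 3)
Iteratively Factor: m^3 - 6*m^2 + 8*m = (m - 4)*(m^2 - 2*m) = m*(m - 4)*(m - 2)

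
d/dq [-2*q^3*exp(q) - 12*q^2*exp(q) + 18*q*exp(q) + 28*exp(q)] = 2*(-q^3 - 9*q^2 - 3*q + 23)*exp(q)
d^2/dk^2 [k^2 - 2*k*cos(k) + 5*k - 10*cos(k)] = 2*k*cos(k) + 4*sin(k) + 10*cos(k) + 2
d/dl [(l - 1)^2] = 2*l - 2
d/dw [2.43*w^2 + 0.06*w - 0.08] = 4.86*w + 0.06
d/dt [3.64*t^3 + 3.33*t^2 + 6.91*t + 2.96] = 10.92*t^2 + 6.66*t + 6.91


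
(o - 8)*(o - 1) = o^2 - 9*o + 8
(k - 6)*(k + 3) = k^2 - 3*k - 18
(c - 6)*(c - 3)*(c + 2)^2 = c^4 - 5*c^3 - 14*c^2 + 36*c + 72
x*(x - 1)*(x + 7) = x^3 + 6*x^2 - 7*x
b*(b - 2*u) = b^2 - 2*b*u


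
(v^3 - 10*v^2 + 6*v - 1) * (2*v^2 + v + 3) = 2*v^5 - 19*v^4 + 5*v^3 - 26*v^2 + 17*v - 3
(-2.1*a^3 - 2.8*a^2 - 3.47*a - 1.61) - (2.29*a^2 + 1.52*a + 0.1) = -2.1*a^3 - 5.09*a^2 - 4.99*a - 1.71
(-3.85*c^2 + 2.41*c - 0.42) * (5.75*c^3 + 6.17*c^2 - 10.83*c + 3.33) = -22.1375*c^5 - 9.897*c^4 + 54.1502*c^3 - 41.5122*c^2 + 12.5739*c - 1.3986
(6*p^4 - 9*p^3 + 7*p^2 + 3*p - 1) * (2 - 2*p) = -12*p^5 + 30*p^4 - 32*p^3 + 8*p^2 + 8*p - 2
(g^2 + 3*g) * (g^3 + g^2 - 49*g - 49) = g^5 + 4*g^4 - 46*g^3 - 196*g^2 - 147*g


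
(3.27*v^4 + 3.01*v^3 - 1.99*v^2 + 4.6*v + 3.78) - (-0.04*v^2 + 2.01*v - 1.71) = 3.27*v^4 + 3.01*v^3 - 1.95*v^2 + 2.59*v + 5.49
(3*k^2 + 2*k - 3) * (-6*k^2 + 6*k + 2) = -18*k^4 + 6*k^3 + 36*k^2 - 14*k - 6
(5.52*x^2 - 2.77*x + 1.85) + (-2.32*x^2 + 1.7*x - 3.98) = 3.2*x^2 - 1.07*x - 2.13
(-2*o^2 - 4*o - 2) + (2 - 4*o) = -2*o^2 - 8*o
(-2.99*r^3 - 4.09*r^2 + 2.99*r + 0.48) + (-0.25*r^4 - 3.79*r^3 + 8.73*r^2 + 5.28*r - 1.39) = -0.25*r^4 - 6.78*r^3 + 4.64*r^2 + 8.27*r - 0.91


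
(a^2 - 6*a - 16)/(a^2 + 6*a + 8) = (a - 8)/(a + 4)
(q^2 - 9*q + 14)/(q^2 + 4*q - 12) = (q - 7)/(q + 6)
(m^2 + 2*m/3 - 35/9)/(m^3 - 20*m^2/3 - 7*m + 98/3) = (m - 5/3)/(m^2 - 9*m + 14)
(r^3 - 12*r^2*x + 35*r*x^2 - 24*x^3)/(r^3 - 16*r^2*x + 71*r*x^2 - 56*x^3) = (-r + 3*x)/(-r + 7*x)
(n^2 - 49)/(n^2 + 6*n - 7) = (n - 7)/(n - 1)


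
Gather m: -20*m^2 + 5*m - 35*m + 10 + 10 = -20*m^2 - 30*m + 20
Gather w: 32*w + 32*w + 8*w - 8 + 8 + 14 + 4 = 72*w + 18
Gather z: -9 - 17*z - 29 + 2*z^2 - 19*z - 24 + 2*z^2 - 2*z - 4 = 4*z^2 - 38*z - 66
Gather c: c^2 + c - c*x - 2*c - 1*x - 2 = c^2 + c*(-x - 1) - x - 2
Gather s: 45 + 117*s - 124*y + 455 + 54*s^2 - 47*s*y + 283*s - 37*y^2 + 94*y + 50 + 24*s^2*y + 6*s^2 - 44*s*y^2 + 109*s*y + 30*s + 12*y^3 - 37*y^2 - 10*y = s^2*(24*y + 60) + s*(-44*y^2 + 62*y + 430) + 12*y^3 - 74*y^2 - 40*y + 550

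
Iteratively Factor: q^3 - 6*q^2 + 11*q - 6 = (q - 3)*(q^2 - 3*q + 2) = (q - 3)*(q - 1)*(q - 2)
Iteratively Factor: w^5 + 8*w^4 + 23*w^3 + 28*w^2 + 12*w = (w + 3)*(w^4 + 5*w^3 + 8*w^2 + 4*w) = w*(w + 3)*(w^3 + 5*w^2 + 8*w + 4) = w*(w + 1)*(w + 3)*(w^2 + 4*w + 4) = w*(w + 1)*(w + 2)*(w + 3)*(w + 2)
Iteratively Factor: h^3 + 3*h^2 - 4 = (h + 2)*(h^2 + h - 2) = (h + 2)^2*(h - 1)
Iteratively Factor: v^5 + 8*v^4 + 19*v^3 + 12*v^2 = (v + 3)*(v^4 + 5*v^3 + 4*v^2) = v*(v + 3)*(v^3 + 5*v^2 + 4*v) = v*(v + 1)*(v + 3)*(v^2 + 4*v) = v^2*(v + 1)*(v + 3)*(v + 4)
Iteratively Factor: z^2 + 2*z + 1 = (z + 1)*(z + 1)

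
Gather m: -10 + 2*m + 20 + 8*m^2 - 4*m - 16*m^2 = -8*m^2 - 2*m + 10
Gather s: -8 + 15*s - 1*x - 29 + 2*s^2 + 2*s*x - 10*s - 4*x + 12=2*s^2 + s*(2*x + 5) - 5*x - 25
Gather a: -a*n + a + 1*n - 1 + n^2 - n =a*(1 - n) + n^2 - 1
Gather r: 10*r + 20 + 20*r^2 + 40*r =20*r^2 + 50*r + 20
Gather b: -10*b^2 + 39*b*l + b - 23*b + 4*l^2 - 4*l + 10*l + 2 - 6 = -10*b^2 + b*(39*l - 22) + 4*l^2 + 6*l - 4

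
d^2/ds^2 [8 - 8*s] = 0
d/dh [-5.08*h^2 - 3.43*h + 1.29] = -10.16*h - 3.43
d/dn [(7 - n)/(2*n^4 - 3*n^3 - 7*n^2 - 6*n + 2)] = (-2*n^4 + 3*n^3 + 7*n^2 + 6*n - (n - 7)*(-8*n^3 + 9*n^2 + 14*n + 6) - 2)/(-2*n^4 + 3*n^3 + 7*n^2 + 6*n - 2)^2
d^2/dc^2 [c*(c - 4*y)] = 2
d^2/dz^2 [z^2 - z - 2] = 2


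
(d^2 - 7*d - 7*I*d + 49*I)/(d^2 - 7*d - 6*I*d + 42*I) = (d - 7*I)/(d - 6*I)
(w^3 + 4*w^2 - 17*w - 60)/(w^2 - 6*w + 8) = (w^2 + 8*w + 15)/(w - 2)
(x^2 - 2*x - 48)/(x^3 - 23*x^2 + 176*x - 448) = (x + 6)/(x^2 - 15*x + 56)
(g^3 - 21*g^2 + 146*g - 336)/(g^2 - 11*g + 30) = (g^2 - 15*g + 56)/(g - 5)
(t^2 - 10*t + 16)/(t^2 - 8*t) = (t - 2)/t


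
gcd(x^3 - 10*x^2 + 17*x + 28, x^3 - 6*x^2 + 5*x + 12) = x^2 - 3*x - 4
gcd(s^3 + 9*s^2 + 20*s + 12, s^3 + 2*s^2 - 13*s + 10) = 1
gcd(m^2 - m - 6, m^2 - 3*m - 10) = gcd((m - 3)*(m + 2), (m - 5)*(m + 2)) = m + 2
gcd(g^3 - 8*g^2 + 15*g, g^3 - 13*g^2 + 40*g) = g^2 - 5*g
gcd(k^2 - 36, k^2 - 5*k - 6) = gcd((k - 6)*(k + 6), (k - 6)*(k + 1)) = k - 6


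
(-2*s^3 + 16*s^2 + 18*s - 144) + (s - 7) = -2*s^3 + 16*s^2 + 19*s - 151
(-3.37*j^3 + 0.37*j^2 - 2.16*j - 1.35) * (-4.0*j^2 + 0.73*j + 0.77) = 13.48*j^5 - 3.9401*j^4 + 6.3152*j^3 + 4.1081*j^2 - 2.6487*j - 1.0395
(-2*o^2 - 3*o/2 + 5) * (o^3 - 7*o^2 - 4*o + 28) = -2*o^5 + 25*o^4/2 + 47*o^3/2 - 85*o^2 - 62*o + 140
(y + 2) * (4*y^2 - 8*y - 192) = 4*y^3 - 208*y - 384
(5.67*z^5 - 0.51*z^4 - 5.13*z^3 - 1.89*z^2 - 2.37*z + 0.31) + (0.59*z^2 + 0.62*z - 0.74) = 5.67*z^5 - 0.51*z^4 - 5.13*z^3 - 1.3*z^2 - 1.75*z - 0.43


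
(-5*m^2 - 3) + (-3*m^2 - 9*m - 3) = -8*m^2 - 9*m - 6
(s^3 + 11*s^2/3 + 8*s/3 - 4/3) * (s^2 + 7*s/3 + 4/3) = s^5 + 6*s^4 + 113*s^3/9 + 88*s^2/9 + 4*s/9 - 16/9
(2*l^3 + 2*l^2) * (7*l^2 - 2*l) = 14*l^5 + 10*l^4 - 4*l^3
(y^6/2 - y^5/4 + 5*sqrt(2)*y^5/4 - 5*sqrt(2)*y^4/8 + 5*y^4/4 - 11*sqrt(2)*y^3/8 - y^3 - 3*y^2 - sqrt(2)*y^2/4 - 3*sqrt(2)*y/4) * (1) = y^6/2 - y^5/4 + 5*sqrt(2)*y^5/4 - 5*sqrt(2)*y^4/8 + 5*y^4/4 - 11*sqrt(2)*y^3/8 - y^3 - 3*y^2 - sqrt(2)*y^2/4 - 3*sqrt(2)*y/4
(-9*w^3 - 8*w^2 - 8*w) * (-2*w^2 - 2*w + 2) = 18*w^5 + 34*w^4 + 14*w^3 - 16*w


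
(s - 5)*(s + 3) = s^2 - 2*s - 15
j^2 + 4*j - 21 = (j - 3)*(j + 7)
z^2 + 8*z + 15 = (z + 3)*(z + 5)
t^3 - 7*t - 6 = (t - 3)*(t + 1)*(t + 2)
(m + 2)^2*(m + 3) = m^3 + 7*m^2 + 16*m + 12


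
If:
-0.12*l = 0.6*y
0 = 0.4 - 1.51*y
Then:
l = -1.32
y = 0.26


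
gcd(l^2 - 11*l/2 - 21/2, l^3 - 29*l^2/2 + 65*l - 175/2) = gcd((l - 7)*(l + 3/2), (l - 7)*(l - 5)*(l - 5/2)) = l - 7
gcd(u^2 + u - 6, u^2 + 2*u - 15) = 1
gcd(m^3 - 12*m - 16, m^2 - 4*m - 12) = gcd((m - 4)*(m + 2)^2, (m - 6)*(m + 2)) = m + 2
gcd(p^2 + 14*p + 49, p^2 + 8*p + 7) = p + 7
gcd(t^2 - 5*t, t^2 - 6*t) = t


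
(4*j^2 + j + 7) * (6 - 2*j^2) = -8*j^4 - 2*j^3 + 10*j^2 + 6*j + 42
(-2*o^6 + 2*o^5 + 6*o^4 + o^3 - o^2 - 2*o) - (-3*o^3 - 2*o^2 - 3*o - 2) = -2*o^6 + 2*o^5 + 6*o^4 + 4*o^3 + o^2 + o + 2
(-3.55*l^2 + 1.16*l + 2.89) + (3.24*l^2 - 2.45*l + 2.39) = -0.31*l^2 - 1.29*l + 5.28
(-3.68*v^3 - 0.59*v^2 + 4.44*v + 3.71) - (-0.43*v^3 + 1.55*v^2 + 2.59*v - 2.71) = -3.25*v^3 - 2.14*v^2 + 1.85*v + 6.42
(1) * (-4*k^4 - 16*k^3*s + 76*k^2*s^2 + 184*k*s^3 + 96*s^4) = -4*k^4 - 16*k^3*s + 76*k^2*s^2 + 184*k*s^3 + 96*s^4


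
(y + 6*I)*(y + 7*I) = y^2 + 13*I*y - 42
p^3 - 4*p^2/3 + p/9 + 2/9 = (p - 1)*(p - 2/3)*(p + 1/3)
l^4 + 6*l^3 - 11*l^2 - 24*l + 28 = (l - 2)*(l - 1)*(l + 2)*(l + 7)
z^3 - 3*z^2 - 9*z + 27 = (z - 3)^2*(z + 3)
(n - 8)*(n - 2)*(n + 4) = n^3 - 6*n^2 - 24*n + 64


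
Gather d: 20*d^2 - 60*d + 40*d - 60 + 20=20*d^2 - 20*d - 40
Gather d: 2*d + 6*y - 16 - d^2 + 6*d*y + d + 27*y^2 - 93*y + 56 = -d^2 + d*(6*y + 3) + 27*y^2 - 87*y + 40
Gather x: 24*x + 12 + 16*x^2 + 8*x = 16*x^2 + 32*x + 12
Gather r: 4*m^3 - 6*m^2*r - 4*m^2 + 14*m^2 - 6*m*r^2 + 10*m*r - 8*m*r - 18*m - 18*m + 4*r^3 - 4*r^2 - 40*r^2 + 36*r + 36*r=4*m^3 + 10*m^2 - 36*m + 4*r^3 + r^2*(-6*m - 44) + r*(-6*m^2 + 2*m + 72)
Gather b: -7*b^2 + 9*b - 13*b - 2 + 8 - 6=-7*b^2 - 4*b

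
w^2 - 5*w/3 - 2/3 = (w - 2)*(w + 1/3)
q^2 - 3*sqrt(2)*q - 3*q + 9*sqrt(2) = (q - 3)*(q - 3*sqrt(2))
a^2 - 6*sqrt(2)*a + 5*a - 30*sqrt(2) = (a + 5)*(a - 6*sqrt(2))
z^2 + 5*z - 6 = (z - 1)*(z + 6)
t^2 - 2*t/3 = t*(t - 2/3)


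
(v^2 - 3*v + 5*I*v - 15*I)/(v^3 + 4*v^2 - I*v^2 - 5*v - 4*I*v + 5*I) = (v^2 + v*(-3 + 5*I) - 15*I)/(v^3 + v^2*(4 - I) - v*(5 + 4*I) + 5*I)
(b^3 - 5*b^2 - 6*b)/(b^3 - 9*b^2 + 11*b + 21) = b*(b - 6)/(b^2 - 10*b + 21)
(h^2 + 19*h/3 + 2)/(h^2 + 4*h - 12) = (h + 1/3)/(h - 2)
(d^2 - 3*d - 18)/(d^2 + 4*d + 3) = (d - 6)/(d + 1)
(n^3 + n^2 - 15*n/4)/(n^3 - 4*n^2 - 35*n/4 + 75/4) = n/(n - 5)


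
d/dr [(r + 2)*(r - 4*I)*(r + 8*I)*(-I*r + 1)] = -4*I*r^3 + r^2*(15 - 6*I) + r*(20 - 56*I) + 32 - 56*I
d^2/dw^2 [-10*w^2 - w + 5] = -20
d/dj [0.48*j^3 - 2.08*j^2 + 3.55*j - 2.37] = 1.44*j^2 - 4.16*j + 3.55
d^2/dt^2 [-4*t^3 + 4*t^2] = 8 - 24*t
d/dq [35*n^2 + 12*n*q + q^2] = 12*n + 2*q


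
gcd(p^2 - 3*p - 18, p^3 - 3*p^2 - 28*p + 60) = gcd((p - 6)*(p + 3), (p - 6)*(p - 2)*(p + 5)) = p - 6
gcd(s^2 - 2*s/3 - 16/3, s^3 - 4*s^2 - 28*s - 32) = s + 2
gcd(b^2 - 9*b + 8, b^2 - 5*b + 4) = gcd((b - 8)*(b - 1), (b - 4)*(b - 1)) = b - 1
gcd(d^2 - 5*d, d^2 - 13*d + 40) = d - 5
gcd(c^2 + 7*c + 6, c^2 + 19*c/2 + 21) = c + 6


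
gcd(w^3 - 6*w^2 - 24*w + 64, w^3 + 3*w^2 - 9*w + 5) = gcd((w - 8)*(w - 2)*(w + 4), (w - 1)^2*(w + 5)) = 1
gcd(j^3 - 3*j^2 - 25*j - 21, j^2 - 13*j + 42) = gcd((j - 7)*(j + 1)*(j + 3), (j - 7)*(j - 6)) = j - 7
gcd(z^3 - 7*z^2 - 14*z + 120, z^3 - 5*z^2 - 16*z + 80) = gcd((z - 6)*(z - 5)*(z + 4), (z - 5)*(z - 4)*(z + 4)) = z^2 - z - 20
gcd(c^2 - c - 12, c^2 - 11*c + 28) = c - 4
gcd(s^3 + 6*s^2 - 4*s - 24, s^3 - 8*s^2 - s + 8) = 1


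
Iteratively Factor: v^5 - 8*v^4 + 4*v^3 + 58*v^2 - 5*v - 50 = (v - 5)*(v^4 - 3*v^3 - 11*v^2 + 3*v + 10) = (v - 5)*(v + 2)*(v^3 - 5*v^2 - v + 5) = (v - 5)*(v - 1)*(v + 2)*(v^2 - 4*v - 5) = (v - 5)^2*(v - 1)*(v + 2)*(v + 1)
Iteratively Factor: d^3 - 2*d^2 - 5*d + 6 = (d + 2)*(d^2 - 4*d + 3) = (d - 3)*(d + 2)*(d - 1)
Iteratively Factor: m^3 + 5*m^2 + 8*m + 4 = (m + 2)*(m^2 + 3*m + 2) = (m + 1)*(m + 2)*(m + 2)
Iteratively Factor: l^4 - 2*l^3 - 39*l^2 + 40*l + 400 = (l + 4)*(l^3 - 6*l^2 - 15*l + 100) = (l + 4)^2*(l^2 - 10*l + 25) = (l - 5)*(l + 4)^2*(l - 5)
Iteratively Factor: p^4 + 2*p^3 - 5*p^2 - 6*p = (p)*(p^3 + 2*p^2 - 5*p - 6) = p*(p + 3)*(p^2 - p - 2) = p*(p - 2)*(p + 3)*(p + 1)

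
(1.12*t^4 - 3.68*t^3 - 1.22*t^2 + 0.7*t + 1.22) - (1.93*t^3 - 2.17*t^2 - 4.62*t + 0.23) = 1.12*t^4 - 5.61*t^3 + 0.95*t^2 + 5.32*t + 0.99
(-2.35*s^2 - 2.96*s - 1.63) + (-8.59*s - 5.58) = -2.35*s^2 - 11.55*s - 7.21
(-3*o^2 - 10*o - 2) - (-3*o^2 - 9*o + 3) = -o - 5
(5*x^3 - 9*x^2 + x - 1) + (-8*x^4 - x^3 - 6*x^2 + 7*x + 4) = -8*x^4 + 4*x^3 - 15*x^2 + 8*x + 3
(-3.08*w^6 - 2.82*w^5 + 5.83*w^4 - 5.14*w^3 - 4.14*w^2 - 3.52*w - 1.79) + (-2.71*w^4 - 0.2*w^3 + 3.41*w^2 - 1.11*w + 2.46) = -3.08*w^6 - 2.82*w^5 + 3.12*w^4 - 5.34*w^3 - 0.73*w^2 - 4.63*w + 0.67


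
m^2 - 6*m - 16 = (m - 8)*(m + 2)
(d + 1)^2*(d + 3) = d^3 + 5*d^2 + 7*d + 3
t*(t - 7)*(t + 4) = t^3 - 3*t^2 - 28*t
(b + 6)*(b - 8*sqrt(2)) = b^2 - 8*sqrt(2)*b + 6*b - 48*sqrt(2)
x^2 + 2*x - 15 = (x - 3)*(x + 5)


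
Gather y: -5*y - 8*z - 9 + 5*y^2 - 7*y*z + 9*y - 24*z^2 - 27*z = 5*y^2 + y*(4 - 7*z) - 24*z^2 - 35*z - 9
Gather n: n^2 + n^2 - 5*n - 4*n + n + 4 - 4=2*n^2 - 8*n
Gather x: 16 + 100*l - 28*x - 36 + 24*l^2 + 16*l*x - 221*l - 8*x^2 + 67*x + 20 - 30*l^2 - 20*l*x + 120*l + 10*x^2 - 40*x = -6*l^2 - l + 2*x^2 + x*(-4*l - 1)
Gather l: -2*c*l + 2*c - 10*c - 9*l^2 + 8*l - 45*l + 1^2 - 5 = -8*c - 9*l^2 + l*(-2*c - 37) - 4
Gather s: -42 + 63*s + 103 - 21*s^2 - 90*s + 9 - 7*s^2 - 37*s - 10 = -28*s^2 - 64*s + 60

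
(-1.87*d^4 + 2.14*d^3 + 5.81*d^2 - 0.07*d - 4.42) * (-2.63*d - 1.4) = 4.9181*d^5 - 3.0102*d^4 - 18.2763*d^3 - 7.9499*d^2 + 11.7226*d + 6.188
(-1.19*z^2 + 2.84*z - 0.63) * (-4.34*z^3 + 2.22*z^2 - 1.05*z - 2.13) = 5.1646*z^5 - 14.9674*z^4 + 10.2885*z^3 - 1.8459*z^2 - 5.3877*z + 1.3419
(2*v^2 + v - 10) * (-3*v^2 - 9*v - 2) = -6*v^4 - 21*v^3 + 17*v^2 + 88*v + 20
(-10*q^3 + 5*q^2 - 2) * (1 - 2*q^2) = 20*q^5 - 10*q^4 - 10*q^3 + 9*q^2 - 2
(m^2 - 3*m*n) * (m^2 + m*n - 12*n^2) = m^4 - 2*m^3*n - 15*m^2*n^2 + 36*m*n^3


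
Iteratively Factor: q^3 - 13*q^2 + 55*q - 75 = (q - 5)*(q^2 - 8*q + 15) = (q - 5)*(q - 3)*(q - 5)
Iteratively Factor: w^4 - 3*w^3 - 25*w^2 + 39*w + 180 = (w - 4)*(w^3 + w^2 - 21*w - 45) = (w - 5)*(w - 4)*(w^2 + 6*w + 9) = (w - 5)*(w - 4)*(w + 3)*(w + 3)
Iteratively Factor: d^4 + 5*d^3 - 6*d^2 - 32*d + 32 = (d + 4)*(d^3 + d^2 - 10*d + 8) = (d + 4)^2*(d^2 - 3*d + 2) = (d - 1)*(d + 4)^2*(d - 2)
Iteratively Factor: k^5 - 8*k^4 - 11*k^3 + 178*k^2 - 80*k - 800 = (k - 5)*(k^4 - 3*k^3 - 26*k^2 + 48*k + 160) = (k - 5)*(k + 2)*(k^3 - 5*k^2 - 16*k + 80) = (k - 5)*(k + 2)*(k + 4)*(k^2 - 9*k + 20) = (k - 5)^2*(k + 2)*(k + 4)*(k - 4)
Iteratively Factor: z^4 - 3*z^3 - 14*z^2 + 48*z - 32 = (z - 2)*(z^3 - z^2 - 16*z + 16) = (z - 2)*(z - 1)*(z^2 - 16) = (z - 2)*(z - 1)*(z + 4)*(z - 4)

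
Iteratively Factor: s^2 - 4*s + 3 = (s - 3)*(s - 1)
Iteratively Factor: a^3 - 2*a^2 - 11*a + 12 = (a + 3)*(a^2 - 5*a + 4) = (a - 1)*(a + 3)*(a - 4)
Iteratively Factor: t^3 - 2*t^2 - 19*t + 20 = (t - 5)*(t^2 + 3*t - 4) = (t - 5)*(t - 1)*(t + 4)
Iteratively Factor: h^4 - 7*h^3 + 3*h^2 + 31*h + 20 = (h - 4)*(h^3 - 3*h^2 - 9*h - 5) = (h - 5)*(h - 4)*(h^2 + 2*h + 1) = (h - 5)*(h - 4)*(h + 1)*(h + 1)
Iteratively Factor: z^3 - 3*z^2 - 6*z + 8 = (z - 4)*(z^2 + z - 2) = (z - 4)*(z + 2)*(z - 1)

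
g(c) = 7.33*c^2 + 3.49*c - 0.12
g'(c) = 14.66*c + 3.49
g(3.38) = 95.42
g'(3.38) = 53.04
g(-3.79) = 91.94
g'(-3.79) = -52.07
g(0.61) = 4.74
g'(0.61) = 12.43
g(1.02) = 11.07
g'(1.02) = 18.44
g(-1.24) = 6.82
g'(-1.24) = -14.69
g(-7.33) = 368.13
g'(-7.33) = -103.97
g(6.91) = 373.99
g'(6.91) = 104.79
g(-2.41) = 34.04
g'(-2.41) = -31.84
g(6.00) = 284.70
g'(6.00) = 91.45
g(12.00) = 1097.28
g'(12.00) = 179.41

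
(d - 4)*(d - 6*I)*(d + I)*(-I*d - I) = -I*d^4 - 5*d^3 + 3*I*d^3 + 15*d^2 - 2*I*d^2 + 20*d + 18*I*d + 24*I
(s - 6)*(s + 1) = s^2 - 5*s - 6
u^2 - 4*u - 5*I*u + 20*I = (u - 4)*(u - 5*I)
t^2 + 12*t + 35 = (t + 5)*(t + 7)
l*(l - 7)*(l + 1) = l^3 - 6*l^2 - 7*l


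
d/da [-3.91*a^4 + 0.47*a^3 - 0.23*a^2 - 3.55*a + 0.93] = -15.64*a^3 + 1.41*a^2 - 0.46*a - 3.55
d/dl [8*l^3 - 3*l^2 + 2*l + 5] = 24*l^2 - 6*l + 2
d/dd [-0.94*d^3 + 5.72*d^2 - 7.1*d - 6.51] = -2.82*d^2 + 11.44*d - 7.1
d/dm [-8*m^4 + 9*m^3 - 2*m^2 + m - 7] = -32*m^3 + 27*m^2 - 4*m + 1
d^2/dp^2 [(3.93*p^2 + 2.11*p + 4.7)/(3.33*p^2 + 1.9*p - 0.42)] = (-2.93506200000002*p^3 + 345.685968*p^2 + 196.127676*p + 51.834904)/(36.926037*p^6 + 63.20673*p^5 + 22.091886*p^4 - 9.08504*p^3 - 2.786364*p^2 + 1.00548*p - 0.074088)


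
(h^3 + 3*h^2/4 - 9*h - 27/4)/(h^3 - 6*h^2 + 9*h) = (4*h^2 + 15*h + 9)/(4*h*(h - 3))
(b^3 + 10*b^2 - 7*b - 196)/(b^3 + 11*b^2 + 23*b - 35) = (b^2 + 3*b - 28)/(b^2 + 4*b - 5)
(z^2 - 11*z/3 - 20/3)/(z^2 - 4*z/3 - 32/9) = 3*(z - 5)/(3*z - 8)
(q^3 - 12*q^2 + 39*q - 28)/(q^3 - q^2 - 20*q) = (-q^3 + 12*q^2 - 39*q + 28)/(q*(-q^2 + q + 20))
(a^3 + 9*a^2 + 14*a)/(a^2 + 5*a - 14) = a*(a + 2)/(a - 2)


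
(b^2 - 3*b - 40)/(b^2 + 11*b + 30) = (b - 8)/(b + 6)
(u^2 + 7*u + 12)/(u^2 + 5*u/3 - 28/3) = 3*(u + 3)/(3*u - 7)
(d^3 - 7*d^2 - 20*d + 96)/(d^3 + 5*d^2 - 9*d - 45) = (d^2 - 4*d - 32)/(d^2 + 8*d + 15)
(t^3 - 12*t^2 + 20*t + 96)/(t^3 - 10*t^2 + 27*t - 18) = (t^2 - 6*t - 16)/(t^2 - 4*t + 3)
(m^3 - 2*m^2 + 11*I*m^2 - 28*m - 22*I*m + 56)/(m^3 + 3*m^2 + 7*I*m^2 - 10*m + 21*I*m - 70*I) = (m + 4*I)/(m + 5)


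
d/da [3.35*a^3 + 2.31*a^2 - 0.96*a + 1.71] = 10.05*a^2 + 4.62*a - 0.96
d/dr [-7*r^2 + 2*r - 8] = 2 - 14*r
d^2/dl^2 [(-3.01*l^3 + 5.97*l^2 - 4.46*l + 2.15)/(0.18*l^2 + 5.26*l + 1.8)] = (-1.11022302462516e-16*l^5 - 3.5527136788005e-15*l^4 - 176.202272*l^3 - 182.1798*l^2 - 37.63044*l + 240.71764)/(0.005832*l^6 + 0.511272*l^5 + 15.115464*l^4 + 155.757016*l^3 + 151.15464*l^2 + 51.1272*l + 5.832)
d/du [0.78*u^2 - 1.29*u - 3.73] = 1.56*u - 1.29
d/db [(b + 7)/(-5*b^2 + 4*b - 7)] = 5*(b^2 + 14*b - 7)/(25*b^4 - 40*b^3 + 86*b^2 - 56*b + 49)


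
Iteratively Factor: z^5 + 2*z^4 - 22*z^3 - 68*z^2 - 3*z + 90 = (z + 2)*(z^4 - 22*z^2 - 24*z + 45) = (z + 2)*(z + 3)*(z^3 - 3*z^2 - 13*z + 15) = (z - 1)*(z + 2)*(z + 3)*(z^2 - 2*z - 15) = (z - 5)*(z - 1)*(z + 2)*(z + 3)*(z + 3)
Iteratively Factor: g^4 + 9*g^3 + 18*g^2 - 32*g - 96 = (g + 4)*(g^3 + 5*g^2 - 2*g - 24) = (g + 3)*(g + 4)*(g^2 + 2*g - 8) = (g + 3)*(g + 4)^2*(g - 2)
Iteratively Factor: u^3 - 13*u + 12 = (u - 3)*(u^2 + 3*u - 4) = (u - 3)*(u - 1)*(u + 4)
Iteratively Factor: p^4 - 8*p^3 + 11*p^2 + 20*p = (p + 1)*(p^3 - 9*p^2 + 20*p) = (p - 5)*(p + 1)*(p^2 - 4*p) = p*(p - 5)*(p + 1)*(p - 4)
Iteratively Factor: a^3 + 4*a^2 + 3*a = (a + 3)*(a^2 + a) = a*(a + 3)*(a + 1)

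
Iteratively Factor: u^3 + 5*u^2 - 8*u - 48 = (u + 4)*(u^2 + u - 12) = (u - 3)*(u + 4)*(u + 4)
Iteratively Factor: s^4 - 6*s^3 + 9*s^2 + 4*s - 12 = (s + 1)*(s^3 - 7*s^2 + 16*s - 12) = (s - 3)*(s + 1)*(s^2 - 4*s + 4) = (s - 3)*(s - 2)*(s + 1)*(s - 2)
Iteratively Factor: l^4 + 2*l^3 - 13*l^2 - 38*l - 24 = (l + 3)*(l^3 - l^2 - 10*l - 8) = (l + 1)*(l + 3)*(l^2 - 2*l - 8) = (l + 1)*(l + 2)*(l + 3)*(l - 4)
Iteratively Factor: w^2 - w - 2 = (w - 2)*(w + 1)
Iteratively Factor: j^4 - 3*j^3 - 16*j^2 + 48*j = (j - 3)*(j^3 - 16*j) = (j - 4)*(j - 3)*(j^2 + 4*j) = j*(j - 4)*(j - 3)*(j + 4)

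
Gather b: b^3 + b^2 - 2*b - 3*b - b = b^3 + b^2 - 6*b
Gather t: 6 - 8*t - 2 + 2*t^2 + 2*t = 2*t^2 - 6*t + 4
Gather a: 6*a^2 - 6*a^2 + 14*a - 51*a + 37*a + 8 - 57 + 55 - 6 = 0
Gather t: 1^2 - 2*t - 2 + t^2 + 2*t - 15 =t^2 - 16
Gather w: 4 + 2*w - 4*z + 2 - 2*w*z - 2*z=w*(2 - 2*z) - 6*z + 6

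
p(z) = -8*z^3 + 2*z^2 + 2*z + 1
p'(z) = -24*z^2 + 4*z + 2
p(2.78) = -149.86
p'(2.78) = -172.36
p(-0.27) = 0.76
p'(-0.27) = -0.83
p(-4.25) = 642.75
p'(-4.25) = -448.50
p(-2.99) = 226.75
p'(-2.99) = -224.52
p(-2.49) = 131.93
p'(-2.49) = -156.76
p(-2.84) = 194.70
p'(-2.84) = -202.93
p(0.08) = 1.17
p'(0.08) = 2.17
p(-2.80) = 186.70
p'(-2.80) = -197.36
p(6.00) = -1643.00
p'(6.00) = -838.00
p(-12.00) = 14089.00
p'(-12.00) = -3502.00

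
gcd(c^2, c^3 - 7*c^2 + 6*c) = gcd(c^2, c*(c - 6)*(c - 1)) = c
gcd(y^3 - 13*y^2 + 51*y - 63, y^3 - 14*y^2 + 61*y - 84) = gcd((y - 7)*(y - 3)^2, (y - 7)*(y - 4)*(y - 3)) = y^2 - 10*y + 21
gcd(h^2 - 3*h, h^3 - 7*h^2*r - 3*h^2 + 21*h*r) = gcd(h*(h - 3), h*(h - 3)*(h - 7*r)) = h^2 - 3*h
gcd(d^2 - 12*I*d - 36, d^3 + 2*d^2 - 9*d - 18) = 1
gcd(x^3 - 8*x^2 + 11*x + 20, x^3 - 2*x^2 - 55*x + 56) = 1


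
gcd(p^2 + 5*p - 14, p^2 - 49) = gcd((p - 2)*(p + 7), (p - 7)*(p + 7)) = p + 7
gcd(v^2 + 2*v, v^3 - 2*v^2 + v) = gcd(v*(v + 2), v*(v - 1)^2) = v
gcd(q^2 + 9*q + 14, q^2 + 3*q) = 1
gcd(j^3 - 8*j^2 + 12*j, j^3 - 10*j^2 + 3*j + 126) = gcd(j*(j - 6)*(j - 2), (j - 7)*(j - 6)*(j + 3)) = j - 6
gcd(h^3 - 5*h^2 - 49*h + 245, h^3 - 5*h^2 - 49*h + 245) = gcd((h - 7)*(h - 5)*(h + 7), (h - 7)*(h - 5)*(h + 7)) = h^3 - 5*h^2 - 49*h + 245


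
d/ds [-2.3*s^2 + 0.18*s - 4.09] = 0.18 - 4.6*s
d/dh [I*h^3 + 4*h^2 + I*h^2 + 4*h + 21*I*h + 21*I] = 3*I*h^2 + 2*h*(4 + I) + 4 + 21*I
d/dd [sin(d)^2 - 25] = sin(2*d)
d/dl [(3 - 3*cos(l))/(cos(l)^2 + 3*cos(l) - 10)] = 3*(sin(l)^2 + 2*cos(l) - 8)*sin(l)/(cos(l)^2 + 3*cos(l) - 10)^2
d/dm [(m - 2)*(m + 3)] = 2*m + 1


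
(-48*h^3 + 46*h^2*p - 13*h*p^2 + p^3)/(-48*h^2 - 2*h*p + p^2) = (6*h^2 - 5*h*p + p^2)/(6*h + p)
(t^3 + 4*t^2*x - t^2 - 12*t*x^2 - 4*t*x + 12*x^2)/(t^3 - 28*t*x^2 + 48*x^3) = (1 - t)/(-t + 4*x)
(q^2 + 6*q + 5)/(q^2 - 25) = (q + 1)/(q - 5)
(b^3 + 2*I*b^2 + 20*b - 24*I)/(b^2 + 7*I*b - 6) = (b^2 - 4*I*b - 4)/(b + I)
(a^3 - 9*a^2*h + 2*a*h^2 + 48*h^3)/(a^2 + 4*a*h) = (a^3 - 9*a^2*h + 2*a*h^2 + 48*h^3)/(a*(a + 4*h))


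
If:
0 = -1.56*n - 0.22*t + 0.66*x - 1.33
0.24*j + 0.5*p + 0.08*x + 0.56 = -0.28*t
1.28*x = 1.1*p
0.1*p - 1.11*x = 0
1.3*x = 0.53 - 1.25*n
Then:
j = 8.23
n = 0.42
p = 0.00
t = -9.05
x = 0.00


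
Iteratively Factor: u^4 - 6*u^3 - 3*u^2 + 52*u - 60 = (u - 2)*(u^3 - 4*u^2 - 11*u + 30) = (u - 2)*(u + 3)*(u^2 - 7*u + 10) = (u - 5)*(u - 2)*(u + 3)*(u - 2)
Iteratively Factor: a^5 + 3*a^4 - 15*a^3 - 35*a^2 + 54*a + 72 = (a - 2)*(a^4 + 5*a^3 - 5*a^2 - 45*a - 36) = (a - 2)*(a + 1)*(a^3 + 4*a^2 - 9*a - 36) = (a - 2)*(a + 1)*(a + 3)*(a^2 + a - 12) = (a - 2)*(a + 1)*(a + 3)*(a + 4)*(a - 3)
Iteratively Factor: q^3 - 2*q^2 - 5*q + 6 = (q + 2)*(q^2 - 4*q + 3) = (q - 3)*(q + 2)*(q - 1)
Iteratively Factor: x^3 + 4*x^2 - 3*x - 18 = (x - 2)*(x^2 + 6*x + 9) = (x - 2)*(x + 3)*(x + 3)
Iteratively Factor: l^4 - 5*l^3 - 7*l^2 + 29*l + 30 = (l - 5)*(l^3 - 7*l - 6) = (l - 5)*(l + 1)*(l^2 - l - 6) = (l - 5)*(l - 3)*(l + 1)*(l + 2)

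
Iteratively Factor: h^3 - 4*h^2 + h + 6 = (h - 2)*(h^2 - 2*h - 3) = (h - 2)*(h + 1)*(h - 3)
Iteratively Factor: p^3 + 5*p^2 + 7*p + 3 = (p + 1)*(p^2 + 4*p + 3) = (p + 1)*(p + 3)*(p + 1)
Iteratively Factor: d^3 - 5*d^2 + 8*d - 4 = (d - 2)*(d^2 - 3*d + 2) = (d - 2)*(d - 1)*(d - 2)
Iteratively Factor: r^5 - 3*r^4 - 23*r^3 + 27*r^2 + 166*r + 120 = (r + 1)*(r^4 - 4*r^3 - 19*r^2 + 46*r + 120) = (r - 5)*(r + 1)*(r^3 + r^2 - 14*r - 24) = (r - 5)*(r - 4)*(r + 1)*(r^2 + 5*r + 6) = (r - 5)*(r - 4)*(r + 1)*(r + 2)*(r + 3)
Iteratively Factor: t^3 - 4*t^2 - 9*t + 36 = (t - 4)*(t^2 - 9) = (t - 4)*(t + 3)*(t - 3)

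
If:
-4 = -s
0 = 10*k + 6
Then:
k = -3/5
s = 4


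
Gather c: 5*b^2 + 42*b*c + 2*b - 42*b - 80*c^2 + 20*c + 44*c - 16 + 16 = 5*b^2 - 40*b - 80*c^2 + c*(42*b + 64)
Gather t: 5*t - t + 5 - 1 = 4*t + 4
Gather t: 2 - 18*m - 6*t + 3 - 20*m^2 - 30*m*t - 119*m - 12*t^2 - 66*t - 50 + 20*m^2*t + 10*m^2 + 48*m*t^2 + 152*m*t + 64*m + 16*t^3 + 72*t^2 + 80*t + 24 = -10*m^2 - 73*m + 16*t^3 + t^2*(48*m + 60) + t*(20*m^2 + 122*m + 8) - 21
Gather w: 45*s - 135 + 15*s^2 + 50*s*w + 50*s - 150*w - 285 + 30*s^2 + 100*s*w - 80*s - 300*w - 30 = 45*s^2 + 15*s + w*(150*s - 450) - 450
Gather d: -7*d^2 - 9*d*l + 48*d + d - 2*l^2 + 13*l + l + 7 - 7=-7*d^2 + d*(49 - 9*l) - 2*l^2 + 14*l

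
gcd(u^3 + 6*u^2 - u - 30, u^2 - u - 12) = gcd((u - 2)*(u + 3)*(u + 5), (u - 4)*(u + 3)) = u + 3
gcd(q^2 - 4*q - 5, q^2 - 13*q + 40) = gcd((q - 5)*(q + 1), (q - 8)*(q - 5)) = q - 5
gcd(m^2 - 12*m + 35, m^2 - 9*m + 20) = m - 5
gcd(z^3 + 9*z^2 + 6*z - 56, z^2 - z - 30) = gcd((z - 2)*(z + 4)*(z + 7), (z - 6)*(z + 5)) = 1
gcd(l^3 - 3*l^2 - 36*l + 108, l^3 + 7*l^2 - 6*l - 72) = l^2 + 3*l - 18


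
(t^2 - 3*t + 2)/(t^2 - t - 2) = (t - 1)/(t + 1)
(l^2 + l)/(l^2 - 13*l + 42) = l*(l + 1)/(l^2 - 13*l + 42)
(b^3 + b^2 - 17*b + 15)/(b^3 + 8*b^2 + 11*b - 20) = (b - 3)/(b + 4)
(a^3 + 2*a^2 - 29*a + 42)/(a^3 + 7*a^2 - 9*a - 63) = (a - 2)/(a + 3)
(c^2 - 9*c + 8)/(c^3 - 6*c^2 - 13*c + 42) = (c^2 - 9*c + 8)/(c^3 - 6*c^2 - 13*c + 42)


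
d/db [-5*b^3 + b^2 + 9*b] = -15*b^2 + 2*b + 9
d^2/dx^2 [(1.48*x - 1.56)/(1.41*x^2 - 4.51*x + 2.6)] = ((17.7488 - 12.5208*x)*(1.41*x^2 - 4.51*x + 2.6) + (1.48*x - 1.56)*(2.82*x - 4.51)*(5.64*x - 9.02))/(1.41*x^2 - 4.51*x + 2.6)^3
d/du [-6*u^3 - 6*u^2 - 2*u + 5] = -18*u^2 - 12*u - 2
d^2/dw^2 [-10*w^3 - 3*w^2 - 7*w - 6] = -60*w - 6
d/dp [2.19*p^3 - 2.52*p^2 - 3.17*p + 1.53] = 6.57*p^2 - 5.04*p - 3.17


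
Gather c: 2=2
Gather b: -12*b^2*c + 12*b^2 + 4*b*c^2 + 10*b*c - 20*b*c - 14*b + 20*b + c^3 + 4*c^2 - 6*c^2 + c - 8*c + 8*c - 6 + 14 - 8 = b^2*(12 - 12*c) + b*(4*c^2 - 10*c + 6) + c^3 - 2*c^2 + c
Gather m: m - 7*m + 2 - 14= -6*m - 12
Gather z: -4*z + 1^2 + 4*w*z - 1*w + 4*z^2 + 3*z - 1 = -w + 4*z^2 + z*(4*w - 1)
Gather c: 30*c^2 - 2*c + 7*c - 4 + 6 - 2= 30*c^2 + 5*c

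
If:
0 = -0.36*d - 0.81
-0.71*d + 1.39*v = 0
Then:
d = -2.25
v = -1.15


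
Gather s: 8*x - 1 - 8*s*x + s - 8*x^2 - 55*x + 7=s*(1 - 8*x) - 8*x^2 - 47*x + 6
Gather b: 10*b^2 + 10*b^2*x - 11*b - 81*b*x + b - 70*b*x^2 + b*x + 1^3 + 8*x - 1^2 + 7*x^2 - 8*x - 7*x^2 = b^2*(10*x + 10) + b*(-70*x^2 - 80*x - 10)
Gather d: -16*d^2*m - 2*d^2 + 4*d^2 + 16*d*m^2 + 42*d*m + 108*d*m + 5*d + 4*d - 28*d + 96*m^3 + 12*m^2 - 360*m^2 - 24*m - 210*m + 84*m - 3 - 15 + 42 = d^2*(2 - 16*m) + d*(16*m^2 + 150*m - 19) + 96*m^3 - 348*m^2 - 150*m + 24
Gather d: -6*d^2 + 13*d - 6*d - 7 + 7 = -6*d^2 + 7*d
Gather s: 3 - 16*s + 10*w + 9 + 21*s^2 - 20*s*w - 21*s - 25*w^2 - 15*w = 21*s^2 + s*(-20*w - 37) - 25*w^2 - 5*w + 12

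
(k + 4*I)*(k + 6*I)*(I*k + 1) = I*k^3 - 9*k^2 - 14*I*k - 24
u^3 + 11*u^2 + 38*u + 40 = (u + 2)*(u + 4)*(u + 5)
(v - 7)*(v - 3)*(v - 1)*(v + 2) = v^4 - 9*v^3 + 9*v^2 + 41*v - 42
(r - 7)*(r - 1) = r^2 - 8*r + 7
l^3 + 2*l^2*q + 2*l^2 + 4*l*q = l*(l + 2)*(l + 2*q)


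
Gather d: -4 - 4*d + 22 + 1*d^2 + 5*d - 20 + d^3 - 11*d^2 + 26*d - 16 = d^3 - 10*d^2 + 27*d - 18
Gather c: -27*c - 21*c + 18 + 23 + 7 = 48 - 48*c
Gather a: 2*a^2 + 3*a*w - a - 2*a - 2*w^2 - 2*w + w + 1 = 2*a^2 + a*(3*w - 3) - 2*w^2 - w + 1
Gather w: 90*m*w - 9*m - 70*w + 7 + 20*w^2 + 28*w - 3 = -9*m + 20*w^2 + w*(90*m - 42) + 4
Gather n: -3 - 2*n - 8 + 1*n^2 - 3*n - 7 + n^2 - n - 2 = 2*n^2 - 6*n - 20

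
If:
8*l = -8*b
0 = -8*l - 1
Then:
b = 1/8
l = -1/8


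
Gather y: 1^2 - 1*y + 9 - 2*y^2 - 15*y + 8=-2*y^2 - 16*y + 18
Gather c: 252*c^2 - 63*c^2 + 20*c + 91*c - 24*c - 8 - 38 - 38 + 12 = 189*c^2 + 87*c - 72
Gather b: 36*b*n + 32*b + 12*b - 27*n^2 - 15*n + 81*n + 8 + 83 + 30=b*(36*n + 44) - 27*n^2 + 66*n + 121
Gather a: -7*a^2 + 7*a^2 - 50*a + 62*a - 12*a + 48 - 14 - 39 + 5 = 0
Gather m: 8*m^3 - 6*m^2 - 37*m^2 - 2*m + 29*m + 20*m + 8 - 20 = 8*m^3 - 43*m^2 + 47*m - 12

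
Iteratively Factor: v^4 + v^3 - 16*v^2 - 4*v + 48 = (v + 4)*(v^3 - 3*v^2 - 4*v + 12) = (v - 2)*(v + 4)*(v^2 - v - 6) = (v - 3)*(v - 2)*(v + 4)*(v + 2)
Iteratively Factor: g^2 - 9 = (g + 3)*(g - 3)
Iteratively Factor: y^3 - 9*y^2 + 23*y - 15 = (y - 5)*(y^2 - 4*y + 3) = (y - 5)*(y - 1)*(y - 3)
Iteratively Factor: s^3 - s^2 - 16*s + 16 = (s - 4)*(s^2 + 3*s - 4) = (s - 4)*(s + 4)*(s - 1)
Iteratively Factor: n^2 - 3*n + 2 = (n - 1)*(n - 2)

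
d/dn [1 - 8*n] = -8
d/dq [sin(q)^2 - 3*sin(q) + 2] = (2*sin(q) - 3)*cos(q)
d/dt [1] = 0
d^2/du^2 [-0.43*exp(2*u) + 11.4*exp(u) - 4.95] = (11.4 - 1.72*exp(u))*exp(u)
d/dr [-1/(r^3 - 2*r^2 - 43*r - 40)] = (3*r^2 - 4*r - 43)/(-r^3 + 2*r^2 + 43*r + 40)^2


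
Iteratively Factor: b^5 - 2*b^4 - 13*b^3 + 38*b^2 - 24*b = (b - 2)*(b^4 - 13*b^2 + 12*b) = (b - 2)*(b + 4)*(b^3 - 4*b^2 + 3*b) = (b - 3)*(b - 2)*(b + 4)*(b^2 - b) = (b - 3)*(b - 2)*(b - 1)*(b + 4)*(b)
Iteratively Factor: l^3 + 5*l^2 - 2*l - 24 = (l + 4)*(l^2 + l - 6) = (l - 2)*(l + 4)*(l + 3)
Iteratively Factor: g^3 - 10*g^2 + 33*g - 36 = (g - 4)*(g^2 - 6*g + 9) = (g - 4)*(g - 3)*(g - 3)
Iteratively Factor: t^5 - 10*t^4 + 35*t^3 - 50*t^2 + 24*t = (t - 4)*(t^4 - 6*t^3 + 11*t^2 - 6*t) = t*(t - 4)*(t^3 - 6*t^2 + 11*t - 6) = t*(t - 4)*(t - 3)*(t^2 - 3*t + 2) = t*(t - 4)*(t - 3)*(t - 2)*(t - 1)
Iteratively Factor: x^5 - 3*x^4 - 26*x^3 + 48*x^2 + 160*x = (x + 2)*(x^4 - 5*x^3 - 16*x^2 + 80*x) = (x + 2)*(x + 4)*(x^3 - 9*x^2 + 20*x) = x*(x + 2)*(x + 4)*(x^2 - 9*x + 20) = x*(x - 5)*(x + 2)*(x + 4)*(x - 4)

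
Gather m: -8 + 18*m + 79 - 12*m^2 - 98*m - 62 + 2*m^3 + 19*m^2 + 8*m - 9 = 2*m^3 + 7*m^2 - 72*m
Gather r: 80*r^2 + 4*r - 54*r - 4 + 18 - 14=80*r^2 - 50*r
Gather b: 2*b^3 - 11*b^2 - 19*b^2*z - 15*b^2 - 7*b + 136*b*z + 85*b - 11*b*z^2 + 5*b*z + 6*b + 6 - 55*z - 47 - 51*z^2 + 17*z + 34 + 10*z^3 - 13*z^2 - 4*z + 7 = 2*b^3 + b^2*(-19*z - 26) + b*(-11*z^2 + 141*z + 84) + 10*z^3 - 64*z^2 - 42*z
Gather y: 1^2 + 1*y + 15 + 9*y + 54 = 10*y + 70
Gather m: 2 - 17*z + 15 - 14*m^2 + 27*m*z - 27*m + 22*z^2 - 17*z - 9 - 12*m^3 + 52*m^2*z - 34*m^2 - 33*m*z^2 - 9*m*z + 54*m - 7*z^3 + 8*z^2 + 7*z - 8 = -12*m^3 + m^2*(52*z - 48) + m*(-33*z^2 + 18*z + 27) - 7*z^3 + 30*z^2 - 27*z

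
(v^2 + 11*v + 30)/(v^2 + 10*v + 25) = (v + 6)/(v + 5)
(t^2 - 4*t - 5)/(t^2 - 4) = (t^2 - 4*t - 5)/(t^2 - 4)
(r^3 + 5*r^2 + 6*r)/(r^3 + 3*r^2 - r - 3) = r*(r + 2)/(r^2 - 1)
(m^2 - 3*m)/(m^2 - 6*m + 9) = m/(m - 3)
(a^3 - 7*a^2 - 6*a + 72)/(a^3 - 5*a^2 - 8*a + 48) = (a - 6)/(a - 4)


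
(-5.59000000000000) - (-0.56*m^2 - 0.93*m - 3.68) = 0.56*m^2 + 0.93*m - 1.91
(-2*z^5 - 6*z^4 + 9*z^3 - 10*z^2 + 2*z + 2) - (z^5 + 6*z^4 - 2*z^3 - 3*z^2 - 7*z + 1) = -3*z^5 - 12*z^4 + 11*z^3 - 7*z^2 + 9*z + 1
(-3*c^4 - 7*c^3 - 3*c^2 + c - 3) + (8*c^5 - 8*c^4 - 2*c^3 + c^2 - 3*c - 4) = 8*c^5 - 11*c^4 - 9*c^3 - 2*c^2 - 2*c - 7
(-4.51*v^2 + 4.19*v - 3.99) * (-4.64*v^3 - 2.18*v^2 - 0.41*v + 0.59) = 20.9264*v^5 - 9.6098*v^4 + 11.2285*v^3 + 4.3194*v^2 + 4.108*v - 2.3541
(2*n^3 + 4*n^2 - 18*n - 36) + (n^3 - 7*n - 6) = 3*n^3 + 4*n^2 - 25*n - 42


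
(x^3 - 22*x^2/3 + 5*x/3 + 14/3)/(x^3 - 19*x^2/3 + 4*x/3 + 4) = (x - 7)/(x - 6)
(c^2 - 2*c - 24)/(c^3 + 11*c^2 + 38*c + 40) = (c - 6)/(c^2 + 7*c + 10)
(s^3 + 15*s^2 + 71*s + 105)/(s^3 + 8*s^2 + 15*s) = (s + 7)/s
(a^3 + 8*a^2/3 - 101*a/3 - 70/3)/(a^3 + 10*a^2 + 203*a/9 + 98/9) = 3*(a - 5)/(3*a + 7)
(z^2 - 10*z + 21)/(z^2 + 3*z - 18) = (z - 7)/(z + 6)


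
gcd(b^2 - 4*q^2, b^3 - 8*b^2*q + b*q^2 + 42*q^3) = b + 2*q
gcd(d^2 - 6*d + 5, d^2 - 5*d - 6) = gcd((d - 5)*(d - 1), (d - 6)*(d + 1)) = 1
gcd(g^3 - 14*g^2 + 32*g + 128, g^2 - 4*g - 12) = g + 2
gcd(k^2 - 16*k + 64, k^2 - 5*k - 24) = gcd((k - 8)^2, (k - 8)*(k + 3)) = k - 8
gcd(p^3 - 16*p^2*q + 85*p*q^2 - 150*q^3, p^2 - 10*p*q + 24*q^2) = p - 6*q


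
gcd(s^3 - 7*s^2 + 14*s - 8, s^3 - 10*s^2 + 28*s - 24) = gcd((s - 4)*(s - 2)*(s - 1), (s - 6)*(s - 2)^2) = s - 2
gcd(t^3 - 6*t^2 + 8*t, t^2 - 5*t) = t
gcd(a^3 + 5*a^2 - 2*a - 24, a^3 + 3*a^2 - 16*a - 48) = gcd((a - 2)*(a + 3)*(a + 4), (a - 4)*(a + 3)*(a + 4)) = a^2 + 7*a + 12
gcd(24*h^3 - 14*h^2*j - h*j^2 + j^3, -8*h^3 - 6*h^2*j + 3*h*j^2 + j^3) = 8*h^2 - 2*h*j - j^2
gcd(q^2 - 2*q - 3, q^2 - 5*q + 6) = q - 3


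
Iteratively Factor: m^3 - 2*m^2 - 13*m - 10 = (m + 1)*(m^2 - 3*m - 10) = (m - 5)*(m + 1)*(m + 2)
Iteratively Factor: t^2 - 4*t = (t - 4)*(t)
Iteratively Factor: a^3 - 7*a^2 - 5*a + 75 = (a - 5)*(a^2 - 2*a - 15) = (a - 5)^2*(a + 3)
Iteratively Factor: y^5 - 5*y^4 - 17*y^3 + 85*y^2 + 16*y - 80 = (y - 5)*(y^4 - 17*y^2 + 16) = (y - 5)*(y + 1)*(y^3 - y^2 - 16*y + 16) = (y - 5)*(y + 1)*(y + 4)*(y^2 - 5*y + 4) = (y - 5)*(y - 4)*(y + 1)*(y + 4)*(y - 1)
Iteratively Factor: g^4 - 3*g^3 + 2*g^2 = (g - 1)*(g^3 - 2*g^2) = g*(g - 1)*(g^2 - 2*g) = g*(g - 2)*(g - 1)*(g)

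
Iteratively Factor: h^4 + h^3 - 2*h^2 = (h - 1)*(h^3 + 2*h^2) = (h - 1)*(h + 2)*(h^2) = h*(h - 1)*(h + 2)*(h)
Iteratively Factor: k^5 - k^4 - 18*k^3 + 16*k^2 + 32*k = (k + 1)*(k^4 - 2*k^3 - 16*k^2 + 32*k) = k*(k + 1)*(k^3 - 2*k^2 - 16*k + 32) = k*(k - 2)*(k + 1)*(k^2 - 16) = k*(k - 2)*(k + 1)*(k + 4)*(k - 4)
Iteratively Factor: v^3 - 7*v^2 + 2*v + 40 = (v - 5)*(v^2 - 2*v - 8) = (v - 5)*(v - 4)*(v + 2)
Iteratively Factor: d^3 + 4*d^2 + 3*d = (d + 3)*(d^2 + d) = d*(d + 3)*(d + 1)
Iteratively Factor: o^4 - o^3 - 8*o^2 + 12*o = (o - 2)*(o^3 + o^2 - 6*o) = (o - 2)^2*(o^2 + 3*o) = o*(o - 2)^2*(o + 3)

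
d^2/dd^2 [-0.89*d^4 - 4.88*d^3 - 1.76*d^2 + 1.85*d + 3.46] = -10.68*d^2 - 29.28*d - 3.52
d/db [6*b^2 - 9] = 12*b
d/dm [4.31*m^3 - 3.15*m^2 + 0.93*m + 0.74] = 12.93*m^2 - 6.3*m + 0.93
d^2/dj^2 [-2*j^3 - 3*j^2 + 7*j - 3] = -12*j - 6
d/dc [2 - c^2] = -2*c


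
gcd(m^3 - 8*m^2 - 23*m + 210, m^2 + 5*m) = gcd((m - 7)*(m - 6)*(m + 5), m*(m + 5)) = m + 5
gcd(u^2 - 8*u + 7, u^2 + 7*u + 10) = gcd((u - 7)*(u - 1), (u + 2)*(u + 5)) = 1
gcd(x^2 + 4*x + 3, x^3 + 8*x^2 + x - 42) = x + 3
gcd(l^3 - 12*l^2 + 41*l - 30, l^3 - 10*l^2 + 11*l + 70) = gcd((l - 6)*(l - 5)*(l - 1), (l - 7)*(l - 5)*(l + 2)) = l - 5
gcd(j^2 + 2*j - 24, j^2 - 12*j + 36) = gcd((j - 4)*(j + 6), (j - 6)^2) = 1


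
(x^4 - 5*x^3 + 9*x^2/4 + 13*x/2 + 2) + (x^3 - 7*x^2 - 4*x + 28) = x^4 - 4*x^3 - 19*x^2/4 + 5*x/2 + 30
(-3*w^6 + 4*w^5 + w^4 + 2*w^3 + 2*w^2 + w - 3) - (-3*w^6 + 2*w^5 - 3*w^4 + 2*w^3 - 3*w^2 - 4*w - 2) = 2*w^5 + 4*w^4 + 5*w^2 + 5*w - 1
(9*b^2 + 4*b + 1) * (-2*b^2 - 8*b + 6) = -18*b^4 - 80*b^3 + 20*b^2 + 16*b + 6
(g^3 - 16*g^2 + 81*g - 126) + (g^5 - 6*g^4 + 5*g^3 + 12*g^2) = g^5 - 6*g^4 + 6*g^3 - 4*g^2 + 81*g - 126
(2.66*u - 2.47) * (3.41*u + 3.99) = 9.0706*u^2 + 2.1907*u - 9.8553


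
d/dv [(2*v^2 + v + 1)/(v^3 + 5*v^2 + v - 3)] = ((4*v + 1)*(v^3 + 5*v^2 + v - 3) - (2*v^2 + v + 1)*(3*v^2 + 10*v + 1))/(v^3 + 5*v^2 + v - 3)^2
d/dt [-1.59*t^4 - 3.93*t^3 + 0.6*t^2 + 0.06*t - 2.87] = -6.36*t^3 - 11.79*t^2 + 1.2*t + 0.06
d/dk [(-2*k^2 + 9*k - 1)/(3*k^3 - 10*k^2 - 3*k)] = (6*k^4 - 54*k^3 + 105*k^2 - 20*k - 3)/(k^2*(9*k^4 - 60*k^3 + 82*k^2 + 60*k + 9))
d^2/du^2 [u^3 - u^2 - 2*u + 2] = 6*u - 2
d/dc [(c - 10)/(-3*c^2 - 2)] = (-3*c^2 + 6*c*(c - 10) - 2)/(3*c^2 + 2)^2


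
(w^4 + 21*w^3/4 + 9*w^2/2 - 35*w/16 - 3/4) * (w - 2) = w^5 + 13*w^4/4 - 6*w^3 - 179*w^2/16 + 29*w/8 + 3/2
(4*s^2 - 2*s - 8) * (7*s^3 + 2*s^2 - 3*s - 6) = 28*s^5 - 6*s^4 - 72*s^3 - 34*s^2 + 36*s + 48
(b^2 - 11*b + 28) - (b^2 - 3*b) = 28 - 8*b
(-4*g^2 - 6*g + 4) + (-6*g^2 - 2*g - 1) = -10*g^2 - 8*g + 3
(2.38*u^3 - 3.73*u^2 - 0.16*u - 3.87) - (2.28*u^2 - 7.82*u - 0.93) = 2.38*u^3 - 6.01*u^2 + 7.66*u - 2.94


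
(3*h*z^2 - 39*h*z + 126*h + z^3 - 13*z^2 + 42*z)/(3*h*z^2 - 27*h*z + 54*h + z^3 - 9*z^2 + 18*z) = (z - 7)/(z - 3)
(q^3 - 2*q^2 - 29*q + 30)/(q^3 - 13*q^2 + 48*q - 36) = (q + 5)/(q - 6)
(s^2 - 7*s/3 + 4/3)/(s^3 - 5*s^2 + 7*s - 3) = (s - 4/3)/(s^2 - 4*s + 3)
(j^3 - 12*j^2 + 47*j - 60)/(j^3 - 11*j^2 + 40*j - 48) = (j - 5)/(j - 4)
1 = 1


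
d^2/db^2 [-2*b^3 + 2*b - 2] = -12*b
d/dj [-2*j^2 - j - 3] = -4*j - 1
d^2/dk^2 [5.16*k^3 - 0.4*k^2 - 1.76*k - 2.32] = 30.96*k - 0.8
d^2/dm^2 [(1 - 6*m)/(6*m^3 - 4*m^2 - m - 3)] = 2*((6*m - 1)*(-18*m^2 + 8*m + 1)^2 + 2*(54*m^2 - 24*m + (6*m - 1)*(9*m - 2) - 3)*(-6*m^3 + 4*m^2 + m + 3))/(-6*m^3 + 4*m^2 + m + 3)^3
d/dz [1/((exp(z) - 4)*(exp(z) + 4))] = -2*exp(2*z)/(exp(4*z) - 32*exp(2*z) + 256)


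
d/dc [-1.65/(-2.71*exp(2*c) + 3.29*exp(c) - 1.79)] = (5.4285 - 8.943*exp(c))*exp(c)/(2.71*exp(2*c) - 3.29*exp(c) + 1.79)^2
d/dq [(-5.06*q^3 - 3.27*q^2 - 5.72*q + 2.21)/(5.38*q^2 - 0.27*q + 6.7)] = (-27.2228*q^4 + 2.7324*q^3 - 70.0495*q^2 - 67.5976*q - 37.7273)/(28.9444*q^4 - 2.9052*q^3 + 72.1649*q^2 - 3.618*q + 44.89)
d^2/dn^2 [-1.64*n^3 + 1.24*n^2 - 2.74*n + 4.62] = 2.48 - 9.84*n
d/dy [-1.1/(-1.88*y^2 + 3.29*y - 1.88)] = (3.619 - 4.136*y)/(1.88*y^2 - 3.29*y + 1.88)^2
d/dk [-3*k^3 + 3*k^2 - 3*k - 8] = -9*k^2 + 6*k - 3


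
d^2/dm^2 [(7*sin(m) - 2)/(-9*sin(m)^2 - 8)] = (5103*sin(m)^5 - 648*sin(m)^4 + 1548*sin(m)^2 - 4963*sin(m)/2 + 2457*sin(3*m) - 567*sin(5*m)/2 - 288)/(9*sin(m)^2 + 8)^3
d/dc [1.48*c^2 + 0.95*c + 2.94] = 2.96*c + 0.95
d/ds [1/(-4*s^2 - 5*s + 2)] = (8*s + 5)/(4*s^2 + 5*s - 2)^2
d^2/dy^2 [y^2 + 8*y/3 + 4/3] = 2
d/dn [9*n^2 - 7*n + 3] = 18*n - 7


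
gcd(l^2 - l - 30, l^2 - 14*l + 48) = l - 6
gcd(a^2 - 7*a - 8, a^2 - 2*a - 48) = a - 8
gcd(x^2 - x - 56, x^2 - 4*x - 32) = x - 8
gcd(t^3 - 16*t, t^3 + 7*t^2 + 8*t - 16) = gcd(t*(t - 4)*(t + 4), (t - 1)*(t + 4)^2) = t + 4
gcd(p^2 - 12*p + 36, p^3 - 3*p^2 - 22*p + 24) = p - 6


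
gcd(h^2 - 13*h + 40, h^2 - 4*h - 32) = h - 8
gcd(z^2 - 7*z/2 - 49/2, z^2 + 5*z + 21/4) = z + 7/2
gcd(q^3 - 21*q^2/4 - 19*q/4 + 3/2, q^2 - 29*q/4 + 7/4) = q - 1/4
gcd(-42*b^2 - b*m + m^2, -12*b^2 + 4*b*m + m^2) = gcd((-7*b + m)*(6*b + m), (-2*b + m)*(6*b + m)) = 6*b + m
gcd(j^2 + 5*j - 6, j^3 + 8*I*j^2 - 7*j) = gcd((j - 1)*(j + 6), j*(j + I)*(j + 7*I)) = 1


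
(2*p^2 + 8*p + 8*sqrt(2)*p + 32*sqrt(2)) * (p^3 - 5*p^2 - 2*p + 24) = 2*p^5 - 2*p^4 + 8*sqrt(2)*p^4 - 44*p^3 - 8*sqrt(2)*p^3 - 176*sqrt(2)*p^2 + 32*p^2 + 128*sqrt(2)*p + 192*p + 768*sqrt(2)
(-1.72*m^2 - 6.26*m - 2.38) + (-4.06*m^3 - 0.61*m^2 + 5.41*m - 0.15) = -4.06*m^3 - 2.33*m^2 - 0.85*m - 2.53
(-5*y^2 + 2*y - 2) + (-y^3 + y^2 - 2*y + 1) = -y^3 - 4*y^2 - 1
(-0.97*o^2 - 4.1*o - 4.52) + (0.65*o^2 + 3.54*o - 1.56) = -0.32*o^2 - 0.56*o - 6.08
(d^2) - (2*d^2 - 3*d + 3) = -d^2 + 3*d - 3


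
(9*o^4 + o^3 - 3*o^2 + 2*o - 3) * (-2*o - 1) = -18*o^5 - 11*o^4 + 5*o^3 - o^2 + 4*o + 3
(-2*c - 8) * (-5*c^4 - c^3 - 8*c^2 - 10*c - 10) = 10*c^5 + 42*c^4 + 24*c^3 + 84*c^2 + 100*c + 80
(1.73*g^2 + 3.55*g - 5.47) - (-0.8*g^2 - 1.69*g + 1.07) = 2.53*g^2 + 5.24*g - 6.54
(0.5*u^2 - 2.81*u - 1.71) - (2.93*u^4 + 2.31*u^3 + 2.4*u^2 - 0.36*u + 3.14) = -2.93*u^4 - 2.31*u^3 - 1.9*u^2 - 2.45*u - 4.85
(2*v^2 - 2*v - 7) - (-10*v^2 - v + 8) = 12*v^2 - v - 15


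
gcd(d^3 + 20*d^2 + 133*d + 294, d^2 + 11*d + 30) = d + 6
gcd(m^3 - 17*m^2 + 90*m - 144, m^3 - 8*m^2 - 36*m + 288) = m^2 - 14*m + 48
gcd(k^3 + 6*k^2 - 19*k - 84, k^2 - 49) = k + 7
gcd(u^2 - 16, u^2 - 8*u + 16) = u - 4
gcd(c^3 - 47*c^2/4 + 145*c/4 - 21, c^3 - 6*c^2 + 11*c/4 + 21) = c - 4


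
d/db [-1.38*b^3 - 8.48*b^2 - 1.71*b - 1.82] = -4.14*b^2 - 16.96*b - 1.71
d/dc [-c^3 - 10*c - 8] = -3*c^2 - 10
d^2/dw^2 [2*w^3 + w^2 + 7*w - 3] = 12*w + 2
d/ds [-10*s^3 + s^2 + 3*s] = -30*s^2 + 2*s + 3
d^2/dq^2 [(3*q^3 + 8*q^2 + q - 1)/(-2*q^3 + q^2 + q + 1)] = 2*(-38*q^6 - 30*q^5 - 54*q^4 - 123*q^3 + 3*q - 7)/(8*q^9 - 12*q^8 - 6*q^7 - q^6 + 15*q^5 + 6*q^4 - q^3 - 6*q^2 - 3*q - 1)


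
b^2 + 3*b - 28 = (b - 4)*(b + 7)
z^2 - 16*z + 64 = (z - 8)^2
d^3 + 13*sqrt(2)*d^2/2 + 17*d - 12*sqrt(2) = (d - sqrt(2)/2)*(d + 3*sqrt(2))*(d + 4*sqrt(2))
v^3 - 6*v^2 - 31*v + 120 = (v - 8)*(v - 3)*(v + 5)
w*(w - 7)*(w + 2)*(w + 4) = w^4 - w^3 - 34*w^2 - 56*w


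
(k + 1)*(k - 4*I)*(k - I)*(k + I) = k^4 + k^3 - 4*I*k^3 + k^2 - 4*I*k^2 + k - 4*I*k - 4*I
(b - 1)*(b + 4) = b^2 + 3*b - 4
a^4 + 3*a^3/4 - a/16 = a*(a - 1/4)*(a + 1/2)^2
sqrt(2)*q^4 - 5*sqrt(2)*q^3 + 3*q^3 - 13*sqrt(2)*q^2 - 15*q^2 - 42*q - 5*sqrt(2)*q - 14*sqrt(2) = (q - 7)*(q + 2)*(q + sqrt(2))*(sqrt(2)*q + 1)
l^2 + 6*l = l*(l + 6)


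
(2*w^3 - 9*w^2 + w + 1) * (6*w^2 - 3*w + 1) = 12*w^5 - 60*w^4 + 35*w^3 - 6*w^2 - 2*w + 1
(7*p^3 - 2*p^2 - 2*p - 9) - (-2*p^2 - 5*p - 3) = 7*p^3 + 3*p - 6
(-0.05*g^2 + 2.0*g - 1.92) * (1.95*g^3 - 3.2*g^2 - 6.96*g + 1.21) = -0.0975*g^5 + 4.06*g^4 - 9.796*g^3 - 7.8365*g^2 + 15.7832*g - 2.3232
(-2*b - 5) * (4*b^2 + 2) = -8*b^3 - 20*b^2 - 4*b - 10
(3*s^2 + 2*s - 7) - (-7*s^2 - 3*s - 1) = 10*s^2 + 5*s - 6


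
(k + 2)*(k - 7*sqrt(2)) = k^2 - 7*sqrt(2)*k + 2*k - 14*sqrt(2)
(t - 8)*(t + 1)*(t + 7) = t^3 - 57*t - 56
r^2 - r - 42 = (r - 7)*(r + 6)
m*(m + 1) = m^2 + m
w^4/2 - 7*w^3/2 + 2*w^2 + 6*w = w*(w/2 + 1/2)*(w - 6)*(w - 2)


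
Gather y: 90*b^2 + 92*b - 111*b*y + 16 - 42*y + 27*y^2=90*b^2 + 92*b + 27*y^2 + y*(-111*b - 42) + 16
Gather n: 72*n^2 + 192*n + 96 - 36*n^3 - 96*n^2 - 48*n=-36*n^3 - 24*n^2 + 144*n + 96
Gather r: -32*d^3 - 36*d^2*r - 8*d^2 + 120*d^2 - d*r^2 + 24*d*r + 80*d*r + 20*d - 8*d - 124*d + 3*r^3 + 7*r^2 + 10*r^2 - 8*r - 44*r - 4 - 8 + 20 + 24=-32*d^3 + 112*d^2 - 112*d + 3*r^3 + r^2*(17 - d) + r*(-36*d^2 + 104*d - 52) + 32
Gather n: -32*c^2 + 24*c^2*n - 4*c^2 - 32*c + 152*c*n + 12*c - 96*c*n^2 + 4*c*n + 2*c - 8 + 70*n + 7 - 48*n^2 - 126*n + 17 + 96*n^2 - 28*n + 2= -36*c^2 - 18*c + n^2*(48 - 96*c) + n*(24*c^2 + 156*c - 84) + 18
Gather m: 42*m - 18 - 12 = 42*m - 30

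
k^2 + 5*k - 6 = (k - 1)*(k + 6)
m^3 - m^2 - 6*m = m*(m - 3)*(m + 2)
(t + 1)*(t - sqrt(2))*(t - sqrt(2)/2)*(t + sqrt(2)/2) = t^4 - sqrt(2)*t^3 + t^3 - sqrt(2)*t^2 - t^2/2 - t/2 + sqrt(2)*t/2 + sqrt(2)/2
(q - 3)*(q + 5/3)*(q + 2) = q^3 + 2*q^2/3 - 23*q/3 - 10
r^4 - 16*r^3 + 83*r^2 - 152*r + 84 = (r - 7)*(r - 6)*(r - 2)*(r - 1)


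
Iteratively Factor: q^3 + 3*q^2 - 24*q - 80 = (q + 4)*(q^2 - q - 20) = (q - 5)*(q + 4)*(q + 4)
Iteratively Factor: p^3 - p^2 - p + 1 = (p - 1)*(p^2 - 1) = (p - 1)^2*(p + 1)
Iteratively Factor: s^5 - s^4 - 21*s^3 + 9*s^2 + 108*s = (s + 3)*(s^4 - 4*s^3 - 9*s^2 + 36*s) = (s + 3)^2*(s^3 - 7*s^2 + 12*s) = (s - 4)*(s + 3)^2*(s^2 - 3*s) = (s - 4)*(s - 3)*(s + 3)^2*(s)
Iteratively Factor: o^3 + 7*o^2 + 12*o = (o + 3)*(o^2 + 4*o) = (o + 3)*(o + 4)*(o)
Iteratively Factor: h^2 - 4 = (h + 2)*(h - 2)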